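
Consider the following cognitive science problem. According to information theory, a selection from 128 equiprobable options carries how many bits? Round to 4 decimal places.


H = log2(n)
H = log2(128)
= 7.0000


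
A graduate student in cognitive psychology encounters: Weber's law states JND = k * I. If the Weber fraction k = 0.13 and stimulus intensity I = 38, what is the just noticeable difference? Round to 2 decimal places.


JND = k * I
JND = 0.13 * 38
= 4.94


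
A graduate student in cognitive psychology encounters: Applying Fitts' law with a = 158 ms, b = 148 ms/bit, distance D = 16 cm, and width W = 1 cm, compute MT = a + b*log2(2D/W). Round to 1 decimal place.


MT = 158 + 148 * log2(2*16/1)
2D/W = 32.0
log2(32.0) = 5.0
MT = 158 + 148 * 5.0
= 898.0 ms


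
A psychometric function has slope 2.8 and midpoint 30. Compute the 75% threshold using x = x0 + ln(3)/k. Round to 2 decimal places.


At P = 0.75: 0.75 = 1/(1 + e^(-k*(x-x0)))
Solving: e^(-k*(x-x0)) = 1/3
x = x0 + ln(3)/k
ln(3) = 1.0986
x = 30 + 1.0986/2.8
= 30 + 0.3924
= 30.39


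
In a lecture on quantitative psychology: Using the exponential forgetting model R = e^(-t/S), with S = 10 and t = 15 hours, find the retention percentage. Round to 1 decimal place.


R = e^(-t/S)
-t/S = -15/10 = -1.5
R = e^(-1.5) = 0.22313
Percentage = 0.22313 * 100
= 22.3


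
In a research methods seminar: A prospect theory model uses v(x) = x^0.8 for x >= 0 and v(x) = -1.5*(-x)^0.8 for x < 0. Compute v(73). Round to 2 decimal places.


Since x = 73 >= 0, use v(x) = x^0.8
73^0.8 = 30.9498
v(73) = 30.95


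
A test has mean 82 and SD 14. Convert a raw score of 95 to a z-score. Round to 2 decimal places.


z = (X - mu) / sigma
= (95 - 82) / 14
= 13 / 14
= 0.93


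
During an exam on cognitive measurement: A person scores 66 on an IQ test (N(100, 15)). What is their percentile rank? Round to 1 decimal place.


z = (IQ - mean) / SD
z = (66 - 100) / 15 = -2.2667
Percentile = Phi(-2.2667) * 100
Phi(-2.2667) = 0.011704
= 1.2


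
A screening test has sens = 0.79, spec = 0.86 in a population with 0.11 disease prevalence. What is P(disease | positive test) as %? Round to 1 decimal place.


PPV = (sens * prev) / (sens * prev + (1-spec) * (1-prev))
Numerator = 0.79 * 0.11 = 0.0869
P(positive and no disease) = (1 - spec) * (1 - prev) = (1 - 0.86) * (1 - 0.11) = 0.1246
Denominator = 0.0869 + 0.1246 = 0.2115
PPV = 0.0869 / 0.2115 = 0.410875
As percentage = 41.1


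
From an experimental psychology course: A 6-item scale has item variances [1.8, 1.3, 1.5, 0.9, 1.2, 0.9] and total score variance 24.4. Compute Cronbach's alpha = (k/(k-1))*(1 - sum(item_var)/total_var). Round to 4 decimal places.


alpha = (k/(k-1)) * (1 - sum(s_i^2)/s_total^2)
sum(item variances) = 7.6
k/(k-1) = 6/5 = 1.2
1 - 7.6/24.4 = 1 - 0.311475 = 0.688525
alpha = 1.2 * 0.688525
= 0.8262


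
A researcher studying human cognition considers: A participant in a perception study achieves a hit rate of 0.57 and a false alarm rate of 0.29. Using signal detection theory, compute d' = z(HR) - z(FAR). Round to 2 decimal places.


d' = z(HR) - z(FAR)
z(0.57) = 0.1764
z(0.29) = -0.5534
d' = 0.1764 - -0.5534
= 0.73


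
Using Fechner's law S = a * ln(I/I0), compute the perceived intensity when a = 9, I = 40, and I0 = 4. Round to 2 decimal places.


S = 9 * ln(40/4)
I/I0 = 10.0
ln(10.0) = 2.3026
S = 9 * 2.3026
= 20.72


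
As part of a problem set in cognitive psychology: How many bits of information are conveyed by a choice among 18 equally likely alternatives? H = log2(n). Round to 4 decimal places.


H = log2(n)
H = log2(18)
= 4.1699


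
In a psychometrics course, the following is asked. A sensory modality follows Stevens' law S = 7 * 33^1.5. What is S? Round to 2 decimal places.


S = 7 * 33^1.5
33^1.5 = 189.5706
S = 7 * 189.5706
= 1326.99


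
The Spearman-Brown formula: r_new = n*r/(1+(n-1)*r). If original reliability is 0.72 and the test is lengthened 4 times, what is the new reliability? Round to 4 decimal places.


r_new = n*r / (1 + (n-1)*r)
Numerator = 4 * 0.72 = 2.88
Denominator = 1 + 3 * 0.72 = 3.16
r_new = 2.88 / 3.16
= 0.9114


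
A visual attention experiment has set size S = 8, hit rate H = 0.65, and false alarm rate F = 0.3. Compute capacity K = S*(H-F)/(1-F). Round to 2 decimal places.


K = S * (H - F) / (1 - F)
H - F = 0.35
1 - F = 0.7
K = 8 * 0.35 / 0.7
= 4.00


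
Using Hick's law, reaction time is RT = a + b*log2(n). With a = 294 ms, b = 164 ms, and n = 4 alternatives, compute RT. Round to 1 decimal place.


RT = 294 + 164 * log2(4)
log2(4) = 2.0
RT = 294 + 164 * 2.0
= 294 + 328.0
= 622.0 ms


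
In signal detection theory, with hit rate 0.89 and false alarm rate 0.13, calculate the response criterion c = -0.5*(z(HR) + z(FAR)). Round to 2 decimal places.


c = -0.5 * (z(HR) + z(FAR))
z(0.89) = 1.2265
z(0.13) = -1.1264
c = -0.5 * (1.2265 + -1.1264)
= -0.5 * 0.1001
= -0.05


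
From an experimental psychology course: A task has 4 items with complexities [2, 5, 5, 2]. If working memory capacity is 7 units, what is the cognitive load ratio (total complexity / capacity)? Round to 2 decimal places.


Total complexity = 2 + 5 + 5 + 2 = 14
Load = total / capacity = 14 / 7
= 2.00


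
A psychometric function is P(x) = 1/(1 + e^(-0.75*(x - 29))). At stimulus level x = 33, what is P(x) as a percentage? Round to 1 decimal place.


P(x) = 1/(1 + e^(-0.75*(33 - 29)))
Exponent = -0.75 * 4 = -3.0
e^(-3.0) = 0.049787
P = 1/(1 + 0.049787) = 0.952574
Percentage = 95.3


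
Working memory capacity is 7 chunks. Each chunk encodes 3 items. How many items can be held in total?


Total items = chunks * items_per_chunk
= 7 * 3
= 21


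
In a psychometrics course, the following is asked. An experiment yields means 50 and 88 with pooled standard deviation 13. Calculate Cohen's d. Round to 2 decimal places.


Cohen's d = (M1 - M2) / S_pooled
= (50 - 88) / 13
= -38 / 13
= -2.92


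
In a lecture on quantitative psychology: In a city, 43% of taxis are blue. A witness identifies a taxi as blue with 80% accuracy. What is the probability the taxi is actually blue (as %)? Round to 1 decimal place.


P(blue | says blue) = P(says blue | blue)*P(blue) / [P(says blue | blue)*P(blue) + P(says blue | not blue)*P(not blue)]
Numerator = 0.8 * 0.43 = 0.344
False identification = 0.2 * 0.57 = 0.114
P = 0.344 / (0.344 + 0.114)
= 0.344 / 0.458
As percentage = 75.1


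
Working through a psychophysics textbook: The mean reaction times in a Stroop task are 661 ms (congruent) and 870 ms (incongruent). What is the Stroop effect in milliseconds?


Stroop effect = RT(incongruent) - RT(congruent)
= 870 - 661
= 209 ms


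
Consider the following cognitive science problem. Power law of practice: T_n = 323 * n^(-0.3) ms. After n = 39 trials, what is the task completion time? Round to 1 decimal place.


T_n = 323 * 39^(-0.3)
39^(-0.3) = 0.333181
T_n = 323 * 0.333181
= 107.6 ms


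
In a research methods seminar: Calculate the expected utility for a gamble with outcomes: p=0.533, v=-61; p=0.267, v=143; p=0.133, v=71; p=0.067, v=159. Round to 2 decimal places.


EU = sum(p_i * v_i)
0.533 * -61 = -32.513
0.267 * 143 = 38.181
0.133 * 71 = 9.443
0.067 * 159 = 10.653
EU = -32.513 + 38.181 + 9.443 + 10.653
= 25.76


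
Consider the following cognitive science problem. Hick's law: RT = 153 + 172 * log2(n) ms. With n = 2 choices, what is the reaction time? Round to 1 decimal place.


RT = 153 + 172 * log2(2)
log2(2) = 1.0
RT = 153 + 172 * 1.0
= 153 + 172.0
= 325.0 ms


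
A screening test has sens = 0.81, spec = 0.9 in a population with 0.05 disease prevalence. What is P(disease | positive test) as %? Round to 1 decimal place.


PPV = (sens * prev) / (sens * prev + (1-spec) * (1-prev))
Numerator = 0.81 * 0.05 = 0.0405
P(positive and no disease) = (1 - spec) * (1 - prev) = (1 - 0.9) * (1 - 0.05) = 0.095
Denominator = 0.0405 + 0.095 = 0.1355
PPV = 0.0405 / 0.1355 = 0.298893
As percentage = 29.9


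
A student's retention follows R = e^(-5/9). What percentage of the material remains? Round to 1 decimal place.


R = e^(-t/S)
-t/S = -5/9 = -0.555556
R = e^(-0.555556) = 0.573753
Percentage = 0.573753 * 100
= 57.4


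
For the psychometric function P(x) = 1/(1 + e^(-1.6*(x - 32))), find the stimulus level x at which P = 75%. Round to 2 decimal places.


At P = 0.75: 0.75 = 1/(1 + e^(-k*(x-x0)))
Solving: e^(-k*(x-x0)) = 1/3
x = x0 + ln(3)/k
ln(3) = 1.0986
x = 32 + 1.0986/1.6
= 32 + 0.6866
= 32.69


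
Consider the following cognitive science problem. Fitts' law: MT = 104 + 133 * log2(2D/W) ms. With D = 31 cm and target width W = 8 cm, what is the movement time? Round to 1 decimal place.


MT = 104 + 133 * log2(2*31/8)
2D/W = 7.75
log2(7.75) = 2.9542
MT = 104 + 133 * 2.9542
= 496.9 ms


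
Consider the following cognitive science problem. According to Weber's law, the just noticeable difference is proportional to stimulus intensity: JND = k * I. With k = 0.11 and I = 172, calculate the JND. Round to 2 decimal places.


JND = k * I
JND = 0.11 * 172
= 18.92


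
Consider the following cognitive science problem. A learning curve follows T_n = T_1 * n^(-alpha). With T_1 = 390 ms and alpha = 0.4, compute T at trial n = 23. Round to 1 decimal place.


T_n = 390 * 23^(-0.4)
23^(-0.4) = 0.285305
T_n = 390 * 0.285305
= 111.3 ms


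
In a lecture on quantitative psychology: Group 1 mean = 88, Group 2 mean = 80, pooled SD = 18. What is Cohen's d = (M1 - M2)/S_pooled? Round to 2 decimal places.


Cohen's d = (M1 - M2) / S_pooled
= (88 - 80) / 18
= 8 / 18
= 0.44


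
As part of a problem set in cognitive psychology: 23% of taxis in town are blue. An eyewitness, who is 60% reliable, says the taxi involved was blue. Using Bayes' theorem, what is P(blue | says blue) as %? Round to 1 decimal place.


P(blue | says blue) = P(says blue | blue)*P(blue) / [P(says blue | blue)*P(blue) + P(says blue | not blue)*P(not blue)]
Numerator = 0.6 * 0.23 = 0.138
False identification = 0.4 * 0.77 = 0.308
P = 0.138 / (0.138 + 0.308)
= 0.138 / 0.446
As percentage = 30.9


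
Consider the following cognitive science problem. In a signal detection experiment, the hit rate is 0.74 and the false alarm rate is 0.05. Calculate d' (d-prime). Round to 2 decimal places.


d' = z(HR) - z(FAR)
z(0.74) = 0.6433
z(0.05) = -1.6449
d' = 0.6433 - -1.6449
= 2.29


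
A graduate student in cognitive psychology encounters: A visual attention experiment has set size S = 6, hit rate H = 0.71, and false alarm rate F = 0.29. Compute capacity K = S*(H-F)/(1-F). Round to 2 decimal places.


K = S * (H - F) / (1 - F)
H - F = 0.42
1 - F = 0.71
K = 6 * 0.42 / 0.71
= 3.55


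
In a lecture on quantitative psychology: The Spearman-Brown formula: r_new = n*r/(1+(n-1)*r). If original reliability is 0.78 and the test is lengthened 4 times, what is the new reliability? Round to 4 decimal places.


r_new = n*r / (1 + (n-1)*r)
Numerator = 4 * 0.78 = 3.12
Denominator = 1 + 3 * 0.78 = 3.34
r_new = 3.12 / 3.34
= 0.9341


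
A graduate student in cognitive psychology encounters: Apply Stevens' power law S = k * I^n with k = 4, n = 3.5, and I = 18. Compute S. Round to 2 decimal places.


S = 4 * 18^3.5
18^3.5 = 24743.0805
S = 4 * 24743.0805
= 98972.32


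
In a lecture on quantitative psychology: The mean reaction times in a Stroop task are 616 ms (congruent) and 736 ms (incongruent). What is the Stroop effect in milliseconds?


Stroop effect = RT(incongruent) - RT(congruent)
= 736 - 616
= 120 ms


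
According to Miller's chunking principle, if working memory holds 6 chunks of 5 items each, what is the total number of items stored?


Total items = chunks * items_per_chunk
= 6 * 5
= 30


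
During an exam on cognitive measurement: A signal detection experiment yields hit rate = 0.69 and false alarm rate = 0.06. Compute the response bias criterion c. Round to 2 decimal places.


c = -0.5 * (z(HR) + z(FAR))
z(0.69) = 0.4959
z(0.06) = -1.5548
c = -0.5 * (0.4959 + -1.5548)
= -0.5 * -1.0589
= 0.53


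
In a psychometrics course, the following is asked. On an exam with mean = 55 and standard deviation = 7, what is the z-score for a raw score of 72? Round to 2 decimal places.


z = (X - mu) / sigma
= (72 - 55) / 7
= 17 / 7
= 2.43


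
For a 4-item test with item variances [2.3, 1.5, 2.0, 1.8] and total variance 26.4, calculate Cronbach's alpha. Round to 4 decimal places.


alpha = (k/(k-1)) * (1 - sum(s_i^2)/s_total^2)
sum(item variances) = 7.6
k/(k-1) = 4/3 = 1.333333
1 - 7.6/26.4 = 1 - 0.287879 = 0.712121
alpha = 1.333333 * 0.712121
= 0.9495


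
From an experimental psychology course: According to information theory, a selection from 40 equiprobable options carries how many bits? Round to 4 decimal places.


H = log2(n)
H = log2(40)
= 5.3219


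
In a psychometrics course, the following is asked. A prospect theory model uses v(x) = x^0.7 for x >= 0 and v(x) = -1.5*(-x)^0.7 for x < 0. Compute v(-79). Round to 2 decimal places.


Since x = -79 < 0, use v(x) = -lambda*(-x)^alpha
(-x) = 79
79^0.7 = 21.298
v(-79) = -1.5 * 21.298
= -31.95


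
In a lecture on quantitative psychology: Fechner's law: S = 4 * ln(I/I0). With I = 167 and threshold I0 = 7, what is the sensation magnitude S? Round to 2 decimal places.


S = 4 * ln(167/7)
I/I0 = 23.857143
ln(23.857143) = 3.1721
S = 4 * 3.1721
= 12.69


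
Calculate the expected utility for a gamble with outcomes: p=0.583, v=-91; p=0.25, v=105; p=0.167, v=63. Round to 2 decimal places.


EU = sum(p_i * v_i)
0.583 * -91 = -53.053
0.25 * 105 = 26.25
0.167 * 63 = 10.521
EU = -53.053 + 26.25 + 10.521
= -16.28


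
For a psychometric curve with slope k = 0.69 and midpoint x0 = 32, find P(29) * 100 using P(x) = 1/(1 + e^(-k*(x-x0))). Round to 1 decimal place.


P(x) = 1/(1 + e^(-0.69*(29 - 32)))
Exponent = -0.69 * -3 = 2.07
e^(2.07) = 7.924823
P = 1/(1 + 7.924823) = 0.112047
Percentage = 11.2


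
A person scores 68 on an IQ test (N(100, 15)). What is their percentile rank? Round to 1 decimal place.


z = (IQ - mean) / SD
z = (68 - 100) / 15 = -2.1333
Percentile = Phi(-2.1333) * 100
Phi(-2.1333) = 0.01645
= 1.6


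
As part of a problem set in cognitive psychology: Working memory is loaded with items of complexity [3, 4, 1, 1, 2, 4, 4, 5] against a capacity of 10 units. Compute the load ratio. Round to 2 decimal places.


Total complexity = 3 + 4 + 1 + 1 + 2 + 4 + 4 + 5 = 24
Load = total / capacity = 24 / 10
= 2.40


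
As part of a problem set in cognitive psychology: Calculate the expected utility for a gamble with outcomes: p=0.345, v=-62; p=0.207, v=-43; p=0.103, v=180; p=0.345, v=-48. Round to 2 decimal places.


EU = sum(p_i * v_i)
0.345 * -62 = -21.39
0.207 * -43 = -8.901
0.103 * 180 = 18.54
0.345 * -48 = -16.56
EU = -21.39 + -8.901 + 18.54 + -16.56
= -28.31


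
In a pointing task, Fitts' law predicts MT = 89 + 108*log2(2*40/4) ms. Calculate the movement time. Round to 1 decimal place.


MT = 89 + 108 * log2(2*40/4)
2D/W = 20.0
log2(20.0) = 4.3219
MT = 89 + 108 * 4.3219
= 555.8 ms


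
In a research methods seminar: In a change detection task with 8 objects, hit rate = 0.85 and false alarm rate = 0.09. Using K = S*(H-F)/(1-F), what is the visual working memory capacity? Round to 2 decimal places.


K = S * (H - F) / (1 - F)
H - F = 0.76
1 - F = 0.91
K = 8 * 0.76 / 0.91
= 6.68


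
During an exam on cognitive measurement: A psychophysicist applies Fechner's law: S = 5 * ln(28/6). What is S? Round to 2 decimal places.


S = 5 * ln(28/6)
I/I0 = 4.666667
ln(4.666667) = 1.5404
S = 5 * 1.5404
= 7.70


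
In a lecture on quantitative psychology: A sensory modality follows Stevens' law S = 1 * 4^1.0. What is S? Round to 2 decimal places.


S = 1 * 4^1.0
4^1.0 = 4.0
S = 1 * 4.0
= 4.00


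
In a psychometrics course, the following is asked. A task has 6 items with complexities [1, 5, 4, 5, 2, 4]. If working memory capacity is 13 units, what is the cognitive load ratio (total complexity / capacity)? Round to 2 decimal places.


Total complexity = 1 + 5 + 4 + 5 + 2 + 4 = 21
Load = total / capacity = 21 / 13
= 1.62


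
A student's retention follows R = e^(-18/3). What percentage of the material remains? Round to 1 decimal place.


R = e^(-t/S)
-t/S = -18/3 = -6.0
R = e^(-6.0) = 0.002479
Percentage = 0.002479 * 100
= 0.2


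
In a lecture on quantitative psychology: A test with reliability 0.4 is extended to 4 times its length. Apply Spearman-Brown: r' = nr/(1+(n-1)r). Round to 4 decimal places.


r_new = n*r / (1 + (n-1)*r)
Numerator = 4 * 0.4 = 1.6
Denominator = 1 + 3 * 0.4 = 2.2
r_new = 1.6 / 2.2
= 0.7273


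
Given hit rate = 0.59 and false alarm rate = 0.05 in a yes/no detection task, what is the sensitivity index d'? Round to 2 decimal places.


d' = z(HR) - z(FAR)
z(0.59) = 0.2275
z(0.05) = -1.6449
d' = 0.2275 - -1.6449
= 1.87


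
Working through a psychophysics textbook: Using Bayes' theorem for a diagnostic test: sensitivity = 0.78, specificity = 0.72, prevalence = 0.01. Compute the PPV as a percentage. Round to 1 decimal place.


PPV = (sens * prev) / (sens * prev + (1-spec) * (1-prev))
Numerator = 0.78 * 0.01 = 0.0078
P(positive and no disease) = (1 - spec) * (1 - prev) = (1 - 0.72) * (1 - 0.01) = 0.2772
Denominator = 0.0078 + 0.2772 = 0.285
PPV = 0.0078 / 0.285 = 0.027368
As percentage = 2.7


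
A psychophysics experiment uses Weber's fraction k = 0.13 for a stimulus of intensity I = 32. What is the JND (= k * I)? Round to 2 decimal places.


JND = k * I
JND = 0.13 * 32
= 4.16


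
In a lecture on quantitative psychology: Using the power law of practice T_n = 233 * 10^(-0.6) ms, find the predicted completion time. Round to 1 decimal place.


T_n = 233 * 10^(-0.6)
10^(-0.6) = 0.251189
T_n = 233 * 0.251189
= 58.5 ms


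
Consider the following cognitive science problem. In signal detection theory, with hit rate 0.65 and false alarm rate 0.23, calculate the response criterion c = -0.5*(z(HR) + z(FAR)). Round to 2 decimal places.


c = -0.5 * (z(HR) + z(FAR))
z(0.65) = 0.3853
z(0.23) = -0.7388
c = -0.5 * (0.3853 + -0.7388)
= -0.5 * -0.3535
= 0.18


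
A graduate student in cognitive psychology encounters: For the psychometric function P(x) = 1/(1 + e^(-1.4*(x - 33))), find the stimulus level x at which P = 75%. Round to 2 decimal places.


At P = 0.75: 0.75 = 1/(1 + e^(-k*(x-x0)))
Solving: e^(-k*(x-x0)) = 1/3
x = x0 + ln(3)/k
ln(3) = 1.0986
x = 33 + 1.0986/1.4
= 33 + 0.7847
= 33.78


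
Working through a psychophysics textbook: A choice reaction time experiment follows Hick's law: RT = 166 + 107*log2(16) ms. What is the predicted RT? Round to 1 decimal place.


RT = 166 + 107 * log2(16)
log2(16) = 4.0
RT = 166 + 107 * 4.0
= 166 + 428.0
= 594.0 ms


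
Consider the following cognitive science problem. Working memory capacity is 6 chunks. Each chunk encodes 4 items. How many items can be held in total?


Total items = chunks * items_per_chunk
= 6 * 4
= 24


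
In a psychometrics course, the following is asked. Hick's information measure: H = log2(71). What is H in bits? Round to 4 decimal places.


H = log2(n)
H = log2(71)
= 6.1497


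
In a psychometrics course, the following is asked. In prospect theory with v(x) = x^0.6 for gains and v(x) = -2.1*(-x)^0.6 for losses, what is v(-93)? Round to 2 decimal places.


Since x = -93 < 0, use v(x) = -lambda*(-x)^alpha
(-x) = 93
93^0.6 = 15.1736
v(-93) = -2.1 * 15.1736
= -31.86


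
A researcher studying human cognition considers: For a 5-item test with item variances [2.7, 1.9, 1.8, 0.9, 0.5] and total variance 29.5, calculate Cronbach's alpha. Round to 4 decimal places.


alpha = (k/(k-1)) * (1 - sum(s_i^2)/s_total^2)
sum(item variances) = 7.8
k/(k-1) = 5/4 = 1.25
1 - 7.8/29.5 = 1 - 0.264407 = 0.735593
alpha = 1.25 * 0.735593
= 0.9195


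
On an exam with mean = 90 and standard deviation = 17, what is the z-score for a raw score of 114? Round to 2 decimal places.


z = (X - mu) / sigma
= (114 - 90) / 17
= 24 / 17
= 1.41


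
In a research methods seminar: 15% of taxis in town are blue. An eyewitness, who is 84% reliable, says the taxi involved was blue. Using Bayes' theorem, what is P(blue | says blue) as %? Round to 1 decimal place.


P(blue | says blue) = P(says blue | blue)*P(blue) / [P(says blue | blue)*P(blue) + P(says blue | not blue)*P(not blue)]
Numerator = 0.84 * 0.15 = 0.126
False identification = 0.16 * 0.85 = 0.136
P = 0.126 / (0.126 + 0.136)
= 0.126 / 0.262
As percentage = 48.1


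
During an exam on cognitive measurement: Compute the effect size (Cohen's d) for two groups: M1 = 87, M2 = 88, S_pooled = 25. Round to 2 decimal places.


Cohen's d = (M1 - M2) / S_pooled
= (87 - 88) / 25
= -1 / 25
= -0.04


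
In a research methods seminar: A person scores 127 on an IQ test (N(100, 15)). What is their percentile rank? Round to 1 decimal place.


z = (IQ - mean) / SD
z = (127 - 100) / 15 = 1.8
Percentile = Phi(1.8) * 100
Phi(1.8) = 0.96407
= 96.4


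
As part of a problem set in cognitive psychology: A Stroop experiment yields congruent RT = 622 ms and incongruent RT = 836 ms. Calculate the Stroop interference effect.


Stroop effect = RT(incongruent) - RT(congruent)
= 836 - 622
= 214 ms


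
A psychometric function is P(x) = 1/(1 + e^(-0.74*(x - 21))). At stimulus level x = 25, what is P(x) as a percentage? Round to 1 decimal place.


P(x) = 1/(1 + e^(-0.74*(25 - 21)))
Exponent = -0.74 * 4 = -2.96
e^(-2.96) = 0.051819
P = 1/(1 + 0.051819) = 0.950734
Percentage = 95.1


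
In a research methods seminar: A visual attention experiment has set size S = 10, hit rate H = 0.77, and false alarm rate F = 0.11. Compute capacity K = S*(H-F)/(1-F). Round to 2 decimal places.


K = S * (H - F) / (1 - F)
H - F = 0.66
1 - F = 0.89
K = 10 * 0.66 / 0.89
= 7.42


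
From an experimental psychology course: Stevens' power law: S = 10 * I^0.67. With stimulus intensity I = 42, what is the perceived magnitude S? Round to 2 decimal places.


S = 10 * 42^0.67
42^0.67 = 12.2342
S = 10 * 12.2342
= 122.34


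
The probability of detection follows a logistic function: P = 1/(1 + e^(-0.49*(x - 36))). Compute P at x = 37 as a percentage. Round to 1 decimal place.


P(x) = 1/(1 + e^(-0.49*(37 - 36)))
Exponent = -0.49 * 1 = -0.49
e^(-0.49) = 0.612626
P = 1/(1 + 0.612626) = 0.620107
Percentage = 62.0


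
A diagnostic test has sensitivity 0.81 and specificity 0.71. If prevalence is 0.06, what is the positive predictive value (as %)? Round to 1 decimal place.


PPV = (sens * prev) / (sens * prev + (1-spec) * (1-prev))
Numerator = 0.81 * 0.06 = 0.0486
P(positive and no disease) = (1 - spec) * (1 - prev) = (1 - 0.71) * (1 - 0.06) = 0.2726
Denominator = 0.0486 + 0.2726 = 0.3212
PPV = 0.0486 / 0.3212 = 0.151308
As percentage = 15.1


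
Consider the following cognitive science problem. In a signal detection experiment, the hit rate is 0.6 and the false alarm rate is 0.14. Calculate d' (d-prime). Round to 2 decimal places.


d' = z(HR) - z(FAR)
z(0.6) = 0.2533
z(0.14) = -1.0803
d' = 0.2533 - -1.0803
= 1.33


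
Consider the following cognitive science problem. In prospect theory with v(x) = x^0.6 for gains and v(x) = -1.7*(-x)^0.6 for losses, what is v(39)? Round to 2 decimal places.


Since x = 39 >= 0, use v(x) = x^0.6
39^0.6 = 9.0082
v(39) = 9.01


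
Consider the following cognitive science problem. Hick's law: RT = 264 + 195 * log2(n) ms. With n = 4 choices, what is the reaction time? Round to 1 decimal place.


RT = 264 + 195 * log2(4)
log2(4) = 2.0
RT = 264 + 195 * 2.0
= 264 + 390.0
= 654.0 ms


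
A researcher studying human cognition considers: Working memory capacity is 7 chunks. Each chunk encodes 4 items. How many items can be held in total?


Total items = chunks * items_per_chunk
= 7 * 4
= 28


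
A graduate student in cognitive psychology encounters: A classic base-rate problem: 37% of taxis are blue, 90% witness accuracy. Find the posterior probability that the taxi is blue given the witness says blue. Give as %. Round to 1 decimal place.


P(blue | says blue) = P(says blue | blue)*P(blue) / [P(says blue | blue)*P(blue) + P(says blue | not blue)*P(not blue)]
Numerator = 0.9 * 0.37 = 0.333
False identification = 0.1 * 0.63 = 0.063
P = 0.333 / (0.333 + 0.063)
= 0.333 / 0.396
As percentage = 84.1


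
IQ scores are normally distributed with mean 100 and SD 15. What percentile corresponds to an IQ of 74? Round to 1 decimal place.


z = (IQ - mean) / SD
z = (74 - 100) / 15 = -1.7333
Percentile = Phi(-1.7333) * 100
Phi(-1.7333) = 0.041521
= 4.2


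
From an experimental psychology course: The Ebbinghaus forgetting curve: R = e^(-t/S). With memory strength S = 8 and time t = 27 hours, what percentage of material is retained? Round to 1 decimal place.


R = e^(-t/S)
-t/S = -27/8 = -3.375
R = e^(-3.375) = 0.034218
Percentage = 0.034218 * 100
= 3.4


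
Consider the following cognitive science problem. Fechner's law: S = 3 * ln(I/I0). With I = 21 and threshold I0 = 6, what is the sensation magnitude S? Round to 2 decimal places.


S = 3 * ln(21/6)
I/I0 = 3.5
ln(3.5) = 1.2528
S = 3 * 1.2528
= 3.76


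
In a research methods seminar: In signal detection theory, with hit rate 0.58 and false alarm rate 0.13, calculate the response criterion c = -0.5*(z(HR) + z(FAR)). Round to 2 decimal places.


c = -0.5 * (z(HR) + z(FAR))
z(0.58) = 0.2019
z(0.13) = -1.1264
c = -0.5 * (0.2019 + -1.1264)
= -0.5 * -0.9245
= 0.46


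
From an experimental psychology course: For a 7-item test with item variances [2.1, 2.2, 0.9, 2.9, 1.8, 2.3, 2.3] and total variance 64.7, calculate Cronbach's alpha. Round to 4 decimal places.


alpha = (k/(k-1)) * (1 - sum(s_i^2)/s_total^2)
sum(item variances) = 14.5
k/(k-1) = 7/6 = 1.166667
1 - 14.5/64.7 = 1 - 0.224111 = 0.775889
alpha = 1.166667 * 0.775889
= 0.9052


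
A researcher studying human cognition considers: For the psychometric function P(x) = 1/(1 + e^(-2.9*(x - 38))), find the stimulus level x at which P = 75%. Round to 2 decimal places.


At P = 0.75: 0.75 = 1/(1 + e^(-k*(x-x0)))
Solving: e^(-k*(x-x0)) = 1/3
x = x0 + ln(3)/k
ln(3) = 1.0986
x = 38 + 1.0986/2.9
= 38 + 0.3788
= 38.38


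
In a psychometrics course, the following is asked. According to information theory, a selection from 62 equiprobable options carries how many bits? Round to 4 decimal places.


H = log2(n)
H = log2(62)
= 5.9542


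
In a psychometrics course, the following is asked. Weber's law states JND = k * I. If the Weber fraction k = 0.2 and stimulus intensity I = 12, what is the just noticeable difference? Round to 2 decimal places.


JND = k * I
JND = 0.2 * 12
= 2.40


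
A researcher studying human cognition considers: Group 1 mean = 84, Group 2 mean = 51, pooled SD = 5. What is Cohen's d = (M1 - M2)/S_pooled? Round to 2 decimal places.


Cohen's d = (M1 - M2) / S_pooled
= (84 - 51) / 5
= 33 / 5
= 6.60


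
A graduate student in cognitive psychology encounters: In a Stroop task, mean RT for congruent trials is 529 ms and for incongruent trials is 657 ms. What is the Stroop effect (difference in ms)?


Stroop effect = RT(incongruent) - RT(congruent)
= 657 - 529
= 128 ms


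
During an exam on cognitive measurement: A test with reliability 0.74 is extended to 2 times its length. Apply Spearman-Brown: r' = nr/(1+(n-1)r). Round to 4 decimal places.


r_new = n*r / (1 + (n-1)*r)
Numerator = 2 * 0.74 = 1.48
Denominator = 1 + 1 * 0.74 = 1.74
r_new = 1.48 / 1.74
= 0.8506


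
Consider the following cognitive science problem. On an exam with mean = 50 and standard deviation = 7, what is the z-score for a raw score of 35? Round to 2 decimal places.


z = (X - mu) / sigma
= (35 - 50) / 7
= -15 / 7
= -2.14


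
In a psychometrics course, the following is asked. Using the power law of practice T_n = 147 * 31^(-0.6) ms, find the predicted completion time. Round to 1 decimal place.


T_n = 147 * 31^(-0.6)
31^(-0.6) = 0.127404
T_n = 147 * 0.127404
= 18.7 ms


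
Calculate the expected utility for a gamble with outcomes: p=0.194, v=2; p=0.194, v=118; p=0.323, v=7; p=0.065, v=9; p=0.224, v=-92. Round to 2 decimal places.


EU = sum(p_i * v_i)
0.194 * 2 = 0.388
0.194 * 118 = 22.892
0.323 * 7 = 2.261
0.065 * 9 = 0.585
0.224 * -92 = -20.608
EU = 0.388 + 22.892 + 2.261 + 0.585 + -20.608
= 5.52


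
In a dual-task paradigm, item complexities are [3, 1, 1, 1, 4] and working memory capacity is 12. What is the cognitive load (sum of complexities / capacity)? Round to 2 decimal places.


Total complexity = 3 + 1 + 1 + 1 + 4 = 10
Load = total / capacity = 10 / 12
= 0.83


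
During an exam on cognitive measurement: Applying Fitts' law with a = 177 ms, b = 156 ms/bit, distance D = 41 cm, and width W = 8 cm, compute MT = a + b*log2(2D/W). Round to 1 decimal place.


MT = 177 + 156 * log2(2*41/8)
2D/W = 10.25
log2(10.25) = 3.3576
MT = 177 + 156 * 3.3576
= 700.8 ms


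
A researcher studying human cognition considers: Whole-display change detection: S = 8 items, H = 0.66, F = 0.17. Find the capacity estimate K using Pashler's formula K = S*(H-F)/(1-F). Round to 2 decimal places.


K = S * (H - F) / (1 - F)
H - F = 0.49
1 - F = 0.83
K = 8 * 0.49 / 0.83
= 4.72


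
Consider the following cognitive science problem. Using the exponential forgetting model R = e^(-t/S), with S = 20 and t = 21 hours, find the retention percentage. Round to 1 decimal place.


R = e^(-t/S)
-t/S = -21/20 = -1.05
R = e^(-1.05) = 0.349938
Percentage = 0.349938 * 100
= 35.0


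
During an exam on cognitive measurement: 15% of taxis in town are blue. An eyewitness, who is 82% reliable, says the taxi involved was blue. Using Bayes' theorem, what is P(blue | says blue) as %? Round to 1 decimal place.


P(blue | says blue) = P(says blue | blue)*P(blue) / [P(says blue | blue)*P(blue) + P(says blue | not blue)*P(not blue)]
Numerator = 0.82 * 0.15 = 0.123
False identification = 0.18 * 0.85 = 0.153
P = 0.123 / (0.123 + 0.153)
= 0.123 / 0.276
As percentage = 44.6


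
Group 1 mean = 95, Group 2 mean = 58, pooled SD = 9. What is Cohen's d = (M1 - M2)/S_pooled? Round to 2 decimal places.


Cohen's d = (M1 - M2) / S_pooled
= (95 - 58) / 9
= 37 / 9
= 4.11


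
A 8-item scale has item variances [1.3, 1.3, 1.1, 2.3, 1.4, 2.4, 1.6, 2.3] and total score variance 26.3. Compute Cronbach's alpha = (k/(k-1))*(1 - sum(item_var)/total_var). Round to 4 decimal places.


alpha = (k/(k-1)) * (1 - sum(s_i^2)/s_total^2)
sum(item variances) = 13.7
k/(k-1) = 8/7 = 1.142857
1 - 13.7/26.3 = 1 - 0.520913 = 0.479087
alpha = 1.142857 * 0.479087
= 0.5475


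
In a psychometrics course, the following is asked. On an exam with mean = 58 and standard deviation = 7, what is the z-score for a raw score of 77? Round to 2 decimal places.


z = (X - mu) / sigma
= (77 - 58) / 7
= 19 / 7
= 2.71


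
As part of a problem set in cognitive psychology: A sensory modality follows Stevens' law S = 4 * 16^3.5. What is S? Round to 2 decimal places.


S = 4 * 16^3.5
16^3.5 = 16384.0
S = 4 * 16384.0
= 65536.00


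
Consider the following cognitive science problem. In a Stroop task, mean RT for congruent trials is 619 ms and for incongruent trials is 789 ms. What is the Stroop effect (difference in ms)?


Stroop effect = RT(incongruent) - RT(congruent)
= 789 - 619
= 170 ms


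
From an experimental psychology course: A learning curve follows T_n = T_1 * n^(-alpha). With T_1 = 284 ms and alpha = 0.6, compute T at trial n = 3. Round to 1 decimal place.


T_n = 284 * 3^(-0.6)
3^(-0.6) = 0.517282
T_n = 284 * 0.517282
= 146.9 ms


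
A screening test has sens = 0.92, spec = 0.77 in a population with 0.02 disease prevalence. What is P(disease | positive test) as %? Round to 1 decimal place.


PPV = (sens * prev) / (sens * prev + (1-spec) * (1-prev))
Numerator = 0.92 * 0.02 = 0.0184
P(positive and no disease) = (1 - spec) * (1 - prev) = (1 - 0.77) * (1 - 0.02) = 0.2254
Denominator = 0.0184 + 0.2254 = 0.2438
PPV = 0.0184 / 0.2438 = 0.075472
As percentage = 7.5


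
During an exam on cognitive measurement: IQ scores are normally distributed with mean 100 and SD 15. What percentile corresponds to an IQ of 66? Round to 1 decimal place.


z = (IQ - mean) / SD
z = (66 - 100) / 15 = -2.2667
Percentile = Phi(-2.2667) * 100
Phi(-2.2667) = 0.011704
= 1.2


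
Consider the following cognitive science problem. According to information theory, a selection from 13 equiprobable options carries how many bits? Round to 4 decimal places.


H = log2(n)
H = log2(13)
= 3.7004


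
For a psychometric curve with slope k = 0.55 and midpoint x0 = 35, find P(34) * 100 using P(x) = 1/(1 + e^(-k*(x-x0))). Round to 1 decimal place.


P(x) = 1/(1 + e^(-0.55*(34 - 35)))
Exponent = -0.55 * -1 = 0.55
e^(0.55) = 1.733253
P = 1/(1 + 1.733253) = 0.365864
Percentage = 36.6


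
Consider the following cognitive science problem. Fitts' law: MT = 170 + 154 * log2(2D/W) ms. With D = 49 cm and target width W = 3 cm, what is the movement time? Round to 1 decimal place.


MT = 170 + 154 * log2(2*49/3)
2D/W = 32.666667
log2(32.666667) = 5.0297
MT = 170 + 154 * 5.0297
= 944.6 ms


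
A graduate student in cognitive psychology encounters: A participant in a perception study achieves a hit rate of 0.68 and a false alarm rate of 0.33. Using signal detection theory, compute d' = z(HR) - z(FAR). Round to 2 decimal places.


d' = z(HR) - z(FAR)
z(0.68) = 0.4677
z(0.33) = -0.4399
d' = 0.4677 - -0.4399
= 0.91


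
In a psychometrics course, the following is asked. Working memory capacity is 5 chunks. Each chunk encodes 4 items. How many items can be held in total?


Total items = chunks * items_per_chunk
= 5 * 4
= 20


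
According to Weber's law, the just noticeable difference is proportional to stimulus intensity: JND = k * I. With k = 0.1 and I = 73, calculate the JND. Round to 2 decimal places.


JND = k * I
JND = 0.1 * 73
= 7.30


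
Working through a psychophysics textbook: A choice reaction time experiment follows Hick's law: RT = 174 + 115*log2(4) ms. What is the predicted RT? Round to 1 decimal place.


RT = 174 + 115 * log2(4)
log2(4) = 2.0
RT = 174 + 115 * 2.0
= 174 + 230.0
= 404.0 ms


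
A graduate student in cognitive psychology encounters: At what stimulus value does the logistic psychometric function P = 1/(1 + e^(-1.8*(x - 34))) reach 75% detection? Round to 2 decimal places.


At P = 0.75: 0.75 = 1/(1 + e^(-k*(x-x0)))
Solving: e^(-k*(x-x0)) = 1/3
x = x0 + ln(3)/k
ln(3) = 1.0986
x = 34 + 1.0986/1.8
= 34 + 0.6103
= 34.61


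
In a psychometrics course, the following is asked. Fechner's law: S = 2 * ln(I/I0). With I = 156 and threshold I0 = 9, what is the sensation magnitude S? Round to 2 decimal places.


S = 2 * ln(156/9)
I/I0 = 17.333333
ln(17.333333) = 2.8526
S = 2 * 2.8526
= 5.71


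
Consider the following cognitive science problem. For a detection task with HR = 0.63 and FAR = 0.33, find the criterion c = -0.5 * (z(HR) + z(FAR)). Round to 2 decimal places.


c = -0.5 * (z(HR) + z(FAR))
z(0.63) = 0.3319
z(0.33) = -0.4399
c = -0.5 * (0.3319 + -0.4399)
= -0.5 * -0.108
= 0.05


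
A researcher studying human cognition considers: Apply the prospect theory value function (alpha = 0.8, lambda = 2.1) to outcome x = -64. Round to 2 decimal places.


Since x = -64 < 0, use v(x) = -lambda*(-x)^alpha
(-x) = 64
64^0.8 = 27.8576
v(-64) = -2.1 * 27.8576
= -58.50


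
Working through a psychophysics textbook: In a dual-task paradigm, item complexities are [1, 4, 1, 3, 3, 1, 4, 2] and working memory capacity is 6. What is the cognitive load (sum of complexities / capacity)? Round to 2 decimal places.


Total complexity = 1 + 4 + 1 + 3 + 3 + 1 + 4 + 2 = 19
Load = total / capacity = 19 / 6
= 3.17


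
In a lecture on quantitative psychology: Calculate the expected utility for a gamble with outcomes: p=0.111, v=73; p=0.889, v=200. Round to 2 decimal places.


EU = sum(p_i * v_i)
0.111 * 73 = 8.103
0.889 * 200 = 177.8
EU = 8.103 + 177.8
= 185.90


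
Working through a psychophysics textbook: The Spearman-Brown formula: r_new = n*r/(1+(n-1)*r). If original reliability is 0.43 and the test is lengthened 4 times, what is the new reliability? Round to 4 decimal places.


r_new = n*r / (1 + (n-1)*r)
Numerator = 4 * 0.43 = 1.72
Denominator = 1 + 3 * 0.43 = 2.29
r_new = 1.72 / 2.29
= 0.7511


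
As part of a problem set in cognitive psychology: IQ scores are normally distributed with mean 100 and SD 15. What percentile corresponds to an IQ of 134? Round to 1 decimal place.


z = (IQ - mean) / SD
z = (134 - 100) / 15 = 2.2667
Percentile = Phi(2.2667) * 100
Phi(2.2667) = 0.988296
= 98.8


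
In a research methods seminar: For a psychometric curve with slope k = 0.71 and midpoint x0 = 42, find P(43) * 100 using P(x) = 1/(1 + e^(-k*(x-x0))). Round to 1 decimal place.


P(x) = 1/(1 + e^(-0.71*(43 - 42)))
Exponent = -0.71 * 1 = -0.71
e^(-0.71) = 0.491644
P = 1/(1 + 0.491644) = 0.670401
Percentage = 67.0


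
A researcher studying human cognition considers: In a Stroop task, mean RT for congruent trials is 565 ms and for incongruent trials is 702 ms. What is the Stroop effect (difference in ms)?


Stroop effect = RT(incongruent) - RT(congruent)
= 702 - 565
= 137 ms


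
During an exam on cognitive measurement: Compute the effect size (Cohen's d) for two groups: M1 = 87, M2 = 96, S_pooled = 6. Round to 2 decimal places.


Cohen's d = (M1 - M2) / S_pooled
= (87 - 96) / 6
= -9 / 6
= -1.50


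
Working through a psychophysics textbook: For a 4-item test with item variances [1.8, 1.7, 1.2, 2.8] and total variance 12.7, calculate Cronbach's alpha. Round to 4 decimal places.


alpha = (k/(k-1)) * (1 - sum(s_i^2)/s_total^2)
sum(item variances) = 7.5
k/(k-1) = 4/3 = 1.333333
1 - 7.5/12.7 = 1 - 0.590551 = 0.409449
alpha = 1.333333 * 0.409449
= 0.5459


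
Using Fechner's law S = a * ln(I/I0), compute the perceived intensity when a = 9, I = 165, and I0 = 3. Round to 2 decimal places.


S = 9 * ln(165/3)
I/I0 = 55.0
ln(55.0) = 4.0073
S = 9 * 4.0073
= 36.07


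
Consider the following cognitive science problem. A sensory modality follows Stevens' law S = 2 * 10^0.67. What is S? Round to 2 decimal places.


S = 2 * 10^0.67
10^0.67 = 4.6774
S = 2 * 4.6774
= 9.35


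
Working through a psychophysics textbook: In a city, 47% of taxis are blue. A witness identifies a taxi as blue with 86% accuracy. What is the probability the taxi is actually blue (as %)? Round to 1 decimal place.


P(blue | says blue) = P(says blue | blue)*P(blue) / [P(says blue | blue)*P(blue) + P(says blue | not blue)*P(not blue)]
Numerator = 0.86 * 0.47 = 0.4042
False identification = 0.14 * 0.53 = 0.0742
P = 0.4042 / (0.4042 + 0.0742)
= 0.4042 / 0.4784
As percentage = 84.5


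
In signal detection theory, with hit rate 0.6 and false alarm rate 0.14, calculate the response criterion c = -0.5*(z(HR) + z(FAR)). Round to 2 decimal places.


c = -0.5 * (z(HR) + z(FAR))
z(0.6) = 0.2533
z(0.14) = -1.0803
c = -0.5 * (0.2533 + -1.0803)
= -0.5 * -0.827
= 0.41


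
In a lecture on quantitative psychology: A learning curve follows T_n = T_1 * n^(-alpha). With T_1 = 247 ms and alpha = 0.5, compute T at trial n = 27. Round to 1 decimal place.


T_n = 247 * 27^(-0.5)
27^(-0.5) = 0.19245
T_n = 247 * 0.19245
= 47.5 ms


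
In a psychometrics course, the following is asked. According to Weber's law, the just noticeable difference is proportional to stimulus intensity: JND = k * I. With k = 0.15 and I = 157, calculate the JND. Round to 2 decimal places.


JND = k * I
JND = 0.15 * 157
= 23.55


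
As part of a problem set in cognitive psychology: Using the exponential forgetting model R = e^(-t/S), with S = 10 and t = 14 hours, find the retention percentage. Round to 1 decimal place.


R = e^(-t/S)
-t/S = -14/10 = -1.4
R = e^(-1.4) = 0.246597
Percentage = 0.246597 * 100
= 24.7
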